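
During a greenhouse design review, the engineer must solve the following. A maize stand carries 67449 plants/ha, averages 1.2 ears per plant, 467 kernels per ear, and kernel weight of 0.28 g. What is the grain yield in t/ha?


Y = density * ears * kernels * kw
  = 67449 * 1.2 * 467 * 0.28 g/ha
  = 10583557.49 g/ha
  = 10583.56 kg/ha = 10.58 t/ha


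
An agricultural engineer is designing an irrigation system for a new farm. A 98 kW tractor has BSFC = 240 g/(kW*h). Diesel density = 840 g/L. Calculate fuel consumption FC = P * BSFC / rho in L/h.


FC = P * BSFC / rho_fuel
   = 98 * 240 / 840
   = 23520 / 840
   = 28 L/h


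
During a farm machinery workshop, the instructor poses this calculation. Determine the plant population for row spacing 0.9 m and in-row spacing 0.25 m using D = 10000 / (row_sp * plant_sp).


D = 10000 / (row_sp * plant_sp)
  = 10000 / (0.9 * 0.25)
  = 10000 / 0.2250
  = 44444.44 plants/ha


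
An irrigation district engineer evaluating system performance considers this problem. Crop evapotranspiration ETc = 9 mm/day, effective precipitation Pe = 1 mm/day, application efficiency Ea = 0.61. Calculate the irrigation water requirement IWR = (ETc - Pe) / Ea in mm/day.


IWR = (ETc - Pe) / Ea
    = (9 - 1) / 0.61
    = 8 / 0.61
    = 13.11 mm/day


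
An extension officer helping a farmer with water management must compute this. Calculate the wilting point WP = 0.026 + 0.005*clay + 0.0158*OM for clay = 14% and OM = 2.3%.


WP = 0.026 + 0.005*14 + 0.0158*2.3
   = 0.026 + 0.0700 + 0.0363
   = 0.1323


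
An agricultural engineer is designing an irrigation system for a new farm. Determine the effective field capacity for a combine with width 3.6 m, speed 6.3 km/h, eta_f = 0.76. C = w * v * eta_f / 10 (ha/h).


C = w * v * eta_f / 10
  = 3.6 * 6.3 * 0.76 / 10
  = 17.24 / 10
  = 1.72 ha/h


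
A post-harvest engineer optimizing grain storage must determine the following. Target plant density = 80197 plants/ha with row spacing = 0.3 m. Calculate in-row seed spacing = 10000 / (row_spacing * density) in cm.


spacing = 10000 / (row_sp * density)
        = 10000 / (0.3 * 80197)
        = 10000 / 24059.10
        = 0.41564 m = 41.56 cm


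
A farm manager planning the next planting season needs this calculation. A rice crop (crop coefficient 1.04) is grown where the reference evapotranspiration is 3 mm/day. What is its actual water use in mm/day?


ETc = Kc * ET0
    = 1.04 * 3
    = 3.12 mm/day


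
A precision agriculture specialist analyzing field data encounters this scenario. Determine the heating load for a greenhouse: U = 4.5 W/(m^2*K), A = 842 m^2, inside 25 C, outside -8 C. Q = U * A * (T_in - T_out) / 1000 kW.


dT = 25 - (-8) = 33 K
Q = U * A * dT
  = 4.5 * 842 * 33
  = 125037 W = 125.04 kW


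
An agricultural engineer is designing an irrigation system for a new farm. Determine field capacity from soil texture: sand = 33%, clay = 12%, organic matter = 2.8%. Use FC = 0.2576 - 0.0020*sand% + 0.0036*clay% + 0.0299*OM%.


FC = 0.2576 - 0.0020*33 + 0.0036*12 + 0.0299*2.8
   = 0.2576 - 0.0660 + 0.0432 + 0.0837
   = 0.3185


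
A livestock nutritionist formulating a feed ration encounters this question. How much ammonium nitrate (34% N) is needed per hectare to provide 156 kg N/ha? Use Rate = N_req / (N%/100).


Rate = N_required / (N_content / 100)
     = 156 / (34 / 100)
     = 156 / 0.34
     = 458.82 kg/ha


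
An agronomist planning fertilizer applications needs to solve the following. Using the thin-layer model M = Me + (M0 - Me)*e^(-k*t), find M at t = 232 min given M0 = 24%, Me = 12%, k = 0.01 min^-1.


M = Me + (M0 - Me) * e^(-k*t)
  = 12 + (24 - 12) * e^(-0.01*232)
  = 12 + 12 * e^(-2.320)
  = 12 + 12 * 0.09827
  = 12 + 1.1793
  = 13.18%


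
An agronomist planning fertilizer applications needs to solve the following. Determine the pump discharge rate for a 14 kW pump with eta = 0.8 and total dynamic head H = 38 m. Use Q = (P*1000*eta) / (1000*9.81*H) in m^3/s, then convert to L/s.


Q = (P * 1000 * eta) / (rho * g * H)
  = (14 * 1000 * 0.8) / (1000 * 9.81 * 38)
  = 11200 / 372780
  = 0.03004 m^3/s = 30.04 L/s


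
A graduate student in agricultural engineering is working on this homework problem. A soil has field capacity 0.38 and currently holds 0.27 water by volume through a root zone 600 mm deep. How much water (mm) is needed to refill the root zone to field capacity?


SMD = (FC - theta) * D
    = (0.38 - 0.27) * 600
    = 0.110 * 600
    = 66 mm


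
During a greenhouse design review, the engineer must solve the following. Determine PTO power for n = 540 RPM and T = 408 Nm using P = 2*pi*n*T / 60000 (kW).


P = 2*pi*n*T / 60000
  = 2*pi * 540 * 408 / 60000
  = 1384311.39 / 60000
  = 23.07 kW


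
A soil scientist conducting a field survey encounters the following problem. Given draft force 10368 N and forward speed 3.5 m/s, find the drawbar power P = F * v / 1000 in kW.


P = F * v / 1000
  = 10368 * 3.5 / 1000
  = 36288 / 1000
  = 36.29 kW


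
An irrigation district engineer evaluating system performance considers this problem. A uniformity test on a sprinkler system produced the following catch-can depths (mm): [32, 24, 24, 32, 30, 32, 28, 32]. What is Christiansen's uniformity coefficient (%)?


xbar = 234 / 8 = 29.250
sum|xi - xbar| = 23.500
CU = 100 * (1 - 23.500 / (8 * 29.250))
   = 100 * (1 - 0.1004)
   = 89.96%


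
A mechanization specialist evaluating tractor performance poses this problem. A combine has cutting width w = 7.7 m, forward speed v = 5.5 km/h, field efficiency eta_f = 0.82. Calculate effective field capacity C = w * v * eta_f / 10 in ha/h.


C = w * v * eta_f / 10
  = 7.7 * 5.5 * 0.82 / 10
  = 34.73 / 10
  = 3.47 ha/h


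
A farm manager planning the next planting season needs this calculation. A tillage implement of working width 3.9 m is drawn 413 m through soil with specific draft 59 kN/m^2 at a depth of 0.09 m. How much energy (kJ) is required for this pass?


E = k * d * w * L
  = 59 * 0.09 * 3.9 * 413
  = 8552.82 kJ


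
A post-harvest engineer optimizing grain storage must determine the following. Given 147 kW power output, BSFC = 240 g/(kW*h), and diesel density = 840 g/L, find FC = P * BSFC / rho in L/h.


FC = P * BSFC / rho_fuel
   = 147 * 240 / 840
   = 35280 / 840
   = 42 L/h


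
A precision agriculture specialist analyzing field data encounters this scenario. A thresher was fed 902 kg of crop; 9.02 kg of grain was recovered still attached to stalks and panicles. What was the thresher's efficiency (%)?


eta = (total - unthreshed) / total * 100
    = (902 - 9.02) / 902 * 100
    = 892.98 / 902 * 100
    = 99%


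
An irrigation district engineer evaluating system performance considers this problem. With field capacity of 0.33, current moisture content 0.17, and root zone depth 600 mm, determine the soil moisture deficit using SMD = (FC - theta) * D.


SMD = (FC - theta) * D
    = (0.33 - 0.17) * 600
    = 0.160 * 600
    = 96 mm


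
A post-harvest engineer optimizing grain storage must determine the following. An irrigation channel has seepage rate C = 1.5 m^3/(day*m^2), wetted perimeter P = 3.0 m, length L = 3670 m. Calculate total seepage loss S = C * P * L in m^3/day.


S = C * P * L
  = 1.5 * 3.0 * 3670
  = 16515 m^3/day


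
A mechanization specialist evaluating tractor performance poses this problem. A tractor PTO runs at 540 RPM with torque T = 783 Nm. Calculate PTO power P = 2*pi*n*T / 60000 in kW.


P = 2*pi*n*T / 60000
  = 2*pi * 540 * 783 / 60000
  = 2656656.41 / 60000
  = 44.28 kW


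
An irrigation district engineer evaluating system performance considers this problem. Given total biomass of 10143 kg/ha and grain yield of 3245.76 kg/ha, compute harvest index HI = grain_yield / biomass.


HI = grain_yield / biomass
   = 3245.76 / 10143
   = 0.32


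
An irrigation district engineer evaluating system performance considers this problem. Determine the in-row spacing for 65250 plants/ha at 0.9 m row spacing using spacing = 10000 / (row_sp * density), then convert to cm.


spacing = 10000 / (row_sp * density)
        = 10000 / (0.9 * 65250)
        = 10000 / 58725
        = 0.17029 m = 17.03 cm


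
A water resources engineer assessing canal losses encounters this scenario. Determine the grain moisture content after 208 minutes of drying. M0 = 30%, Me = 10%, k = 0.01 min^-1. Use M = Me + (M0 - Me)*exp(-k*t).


M = Me + (M0 - Me) * e^(-k*t)
  = 10 + (30 - 10) * e^(-0.01*208)
  = 10 + 20 * e^(-2.080)
  = 10 + 20 * 0.12493
  = 10 + 2.4986
  = 12.50%


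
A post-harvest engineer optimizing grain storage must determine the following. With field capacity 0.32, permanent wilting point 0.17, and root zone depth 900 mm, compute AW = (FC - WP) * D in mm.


AW = (FC - WP) * D
   = (0.32 - 0.17) * 900
   = 0.15 * 900
   = 135 mm


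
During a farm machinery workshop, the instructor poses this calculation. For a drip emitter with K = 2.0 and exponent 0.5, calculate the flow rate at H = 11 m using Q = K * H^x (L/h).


Q = K * H^x
  = 2.0 * 11^0.5
  = 2.0 * 3.3166
  = 6.63 L/h


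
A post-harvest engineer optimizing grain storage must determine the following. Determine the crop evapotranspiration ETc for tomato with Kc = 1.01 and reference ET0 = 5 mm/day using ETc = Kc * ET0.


ETc = Kc * ET0
    = 1.01 * 5
    = 5.05 mm/day


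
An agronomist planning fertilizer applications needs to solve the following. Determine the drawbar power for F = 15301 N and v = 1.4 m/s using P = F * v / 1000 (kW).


P = F * v / 1000
  = 15301 * 1.4 / 1000
  = 21421.40 / 1000
  = 21.42 kW


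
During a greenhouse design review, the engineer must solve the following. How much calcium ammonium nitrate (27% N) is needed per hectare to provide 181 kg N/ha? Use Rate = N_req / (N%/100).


Rate = N_required / (N_content / 100)
     = 181 / (27 / 100)
     = 181 / 0.27
     = 670.37 kg/ha


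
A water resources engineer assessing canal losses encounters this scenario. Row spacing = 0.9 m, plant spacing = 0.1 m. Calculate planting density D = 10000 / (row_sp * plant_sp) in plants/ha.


D = 10000 / (row_sp * plant_sp)
  = 10000 / (0.9 * 0.1)
  = 10000 / 0.0900
  = 111111.11 plants/ha


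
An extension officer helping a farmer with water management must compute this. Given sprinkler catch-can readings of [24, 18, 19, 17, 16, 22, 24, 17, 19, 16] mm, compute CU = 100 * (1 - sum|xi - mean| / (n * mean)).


xbar = 192 / 10 = 19.200
sum|xi - xbar| = 24.800
CU = 100 * (1 - 24.800 / (10 * 19.200))
   = 100 * (1 - 0.1292)
   = 87.08%


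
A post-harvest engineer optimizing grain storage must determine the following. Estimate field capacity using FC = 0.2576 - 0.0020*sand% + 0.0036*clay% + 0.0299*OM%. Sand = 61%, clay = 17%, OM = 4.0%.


FC = 0.2576 - 0.0020*61 + 0.0036*17 + 0.0299*4.0
   = 0.2576 - 0.1220 + 0.0612 + 0.1196
   = 0.3164


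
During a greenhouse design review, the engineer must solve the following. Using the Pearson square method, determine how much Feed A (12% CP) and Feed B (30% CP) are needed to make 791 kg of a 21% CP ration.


parts_A = CP_b - target = 30 - 21 = 9
parts_B = target - CP_a = 21 - 12 = 9
total_parts = 9 + 9 = 18
Feed A = 791 * 9 / 18 = 395.50 kg
Feed B = 791 * 9 / 18 = 395.50 kg


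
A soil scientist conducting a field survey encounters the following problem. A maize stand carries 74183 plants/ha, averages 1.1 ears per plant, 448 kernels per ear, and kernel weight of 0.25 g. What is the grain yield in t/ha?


Y = density * ears * kernels * kw
  = 74183 * 1.1 * 448 * 0.25 g/ha
  = 9139345.60 g/ha
  = 9139.35 kg/ha = 9.14 t/ha


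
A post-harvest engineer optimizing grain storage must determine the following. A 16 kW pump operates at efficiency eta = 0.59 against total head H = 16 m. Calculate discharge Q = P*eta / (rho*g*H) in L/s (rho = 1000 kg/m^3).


Q = (P * 1000 * eta) / (rho * g * H)
  = (16 * 1000 * 0.59) / (1000 * 9.81 * 16)
  = 9440 / 156960
  = 0.06014 m^3/s = 60.14 L/s


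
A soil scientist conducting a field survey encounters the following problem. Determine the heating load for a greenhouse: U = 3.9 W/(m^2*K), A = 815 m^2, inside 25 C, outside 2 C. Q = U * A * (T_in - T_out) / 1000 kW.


dT = 25 - (2) = 23 K
Q = U * A * dT
  = 3.9 * 815 * 23
  = 73105.50 W = 73.11 kW


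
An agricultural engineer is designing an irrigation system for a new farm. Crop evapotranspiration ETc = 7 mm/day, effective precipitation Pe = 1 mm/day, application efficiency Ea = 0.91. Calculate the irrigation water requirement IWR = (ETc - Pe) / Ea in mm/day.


IWR = (ETc - Pe) / Ea
    = (7 - 1) / 0.91
    = 6 / 0.91
    = 6.59 mm/day


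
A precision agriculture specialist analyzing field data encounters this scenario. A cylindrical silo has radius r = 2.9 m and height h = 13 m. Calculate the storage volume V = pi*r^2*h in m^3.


V = pi * r^2 * h
  = pi * 2.9^2 * 13
  = pi * 8.41 * 13
  = 343.47 m^3


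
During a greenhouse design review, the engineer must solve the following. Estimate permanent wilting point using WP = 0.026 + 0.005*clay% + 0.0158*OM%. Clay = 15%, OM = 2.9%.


WP = 0.026 + 0.005*15 + 0.0158*2.9
   = 0.026 + 0.0750 + 0.0458
   = 0.1468


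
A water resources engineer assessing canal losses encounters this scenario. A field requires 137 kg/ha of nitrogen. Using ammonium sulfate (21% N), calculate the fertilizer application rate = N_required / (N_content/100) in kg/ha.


Rate = N_required / (N_content / 100)
     = 137 / (21 / 100)
     = 137 / 0.21
     = 652.38 kg/ha


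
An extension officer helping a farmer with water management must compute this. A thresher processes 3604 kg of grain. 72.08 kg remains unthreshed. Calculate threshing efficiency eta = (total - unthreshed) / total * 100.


eta = (total - unthreshed) / total * 100
    = (3604 - 72.08) / 3604 * 100
    = 3531.92 / 3604 * 100
    = 98%


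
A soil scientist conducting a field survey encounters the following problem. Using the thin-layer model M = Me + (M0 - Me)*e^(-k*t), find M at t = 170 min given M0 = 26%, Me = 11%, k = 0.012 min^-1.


M = Me + (M0 - Me) * e^(-k*t)
  = 11 + (26 - 11) * e^(-0.012*170)
  = 11 + 15 * e^(-2.040)
  = 11 + 15 * 0.13003
  = 11 + 1.9504
  = 12.95%


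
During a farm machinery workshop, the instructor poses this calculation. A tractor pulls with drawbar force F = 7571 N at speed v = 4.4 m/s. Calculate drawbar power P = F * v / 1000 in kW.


P = F * v / 1000
  = 7571 * 4.4 / 1000
  = 33312.40 / 1000
  = 33.31 kW


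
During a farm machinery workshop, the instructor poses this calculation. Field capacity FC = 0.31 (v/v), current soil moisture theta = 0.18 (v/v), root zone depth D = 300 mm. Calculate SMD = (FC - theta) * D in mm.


SMD = (FC - theta) * D
    = (0.31 - 0.18) * 300
    = 0.130 * 300
    = 39 mm


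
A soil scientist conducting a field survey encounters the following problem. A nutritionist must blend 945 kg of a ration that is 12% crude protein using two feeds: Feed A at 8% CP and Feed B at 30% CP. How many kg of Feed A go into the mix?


parts_A = CP_b - target = 30 - 12 = 18
parts_B = target - CP_a = 12 - 8 = 4
total_parts = 18 + 4 = 22
Feed A = 945 * 18 / 22 = 773.18 kg
Feed B = 945 * 4 / 22 = 171.82 kg

773.18 kg


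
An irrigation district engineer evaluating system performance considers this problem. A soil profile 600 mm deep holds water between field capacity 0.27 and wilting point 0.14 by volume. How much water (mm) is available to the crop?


AW = (FC - WP) * D
   = (0.27 - 0.14) * 600
   = 0.13 * 600
   = 78 mm


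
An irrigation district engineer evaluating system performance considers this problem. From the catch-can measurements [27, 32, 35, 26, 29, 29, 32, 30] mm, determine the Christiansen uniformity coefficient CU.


xbar = 240 / 8 = 30
sum|xi - xbar| = 18
CU = 100 * (1 - 18 / (8 * 30))
   = 100 * (1 - 0.0750)
   = 92.50%


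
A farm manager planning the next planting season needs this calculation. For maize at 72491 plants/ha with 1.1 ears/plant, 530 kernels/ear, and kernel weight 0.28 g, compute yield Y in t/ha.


Y = density * ears * kernels * kw
  = 72491 * 1.1 * 530 * 0.28 g/ha
  = 11833430.84 g/ha
  = 11833.43 kg/ha = 11.83 t/ha


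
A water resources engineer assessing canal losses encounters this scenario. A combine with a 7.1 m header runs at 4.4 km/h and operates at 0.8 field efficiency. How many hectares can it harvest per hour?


C = w * v * eta_f / 10
  = 7.1 * 4.4 * 0.8 / 10
  = 24.99 / 10
  = 2.50 ha/h


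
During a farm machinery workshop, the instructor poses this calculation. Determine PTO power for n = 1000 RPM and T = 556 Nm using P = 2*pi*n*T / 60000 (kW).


P = 2*pi*n*T / 60000
  = 2*pi * 1000 * 556 / 60000
  = 3493451.03 / 60000
  = 58.22 kW


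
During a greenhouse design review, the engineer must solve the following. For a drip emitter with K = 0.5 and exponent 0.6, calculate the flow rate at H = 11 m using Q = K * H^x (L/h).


Q = K * H^x
  = 0.5 * 11^0.6
  = 0.5 * 4.2154
  = 2.11 L/h


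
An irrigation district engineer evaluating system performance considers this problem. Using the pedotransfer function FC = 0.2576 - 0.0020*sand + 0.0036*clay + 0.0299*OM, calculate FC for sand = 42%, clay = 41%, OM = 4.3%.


FC = 0.2576 - 0.0020*42 + 0.0036*41 + 0.0299*4.3
   = 0.2576 - 0.0840 + 0.1476 + 0.1286
   = 0.4498


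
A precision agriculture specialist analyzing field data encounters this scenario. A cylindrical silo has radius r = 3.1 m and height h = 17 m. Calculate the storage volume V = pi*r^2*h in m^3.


V = pi * r^2 * h
  = pi * 3.1^2 * 17
  = pi * 9.61 * 17
  = 513.24 m^3


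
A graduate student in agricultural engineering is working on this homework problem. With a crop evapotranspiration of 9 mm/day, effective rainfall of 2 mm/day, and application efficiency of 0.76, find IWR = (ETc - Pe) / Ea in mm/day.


IWR = (ETc - Pe) / Ea
    = (9 - 2) / 0.76
    = 7 / 0.76
    = 9.21 mm/day


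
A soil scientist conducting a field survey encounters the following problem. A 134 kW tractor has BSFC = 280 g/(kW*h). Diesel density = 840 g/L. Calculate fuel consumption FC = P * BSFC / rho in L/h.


FC = P * BSFC / rho_fuel
   = 134 * 280 / 840
   = 37520 / 840
   = 44.67 L/h


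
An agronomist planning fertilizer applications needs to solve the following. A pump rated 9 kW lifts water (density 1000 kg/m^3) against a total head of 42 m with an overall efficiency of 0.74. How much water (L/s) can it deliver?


Q = (P * 1000 * eta) / (rho * g * H)
  = (9 * 1000 * 0.74) / (1000 * 9.81 * 42)
  = 6660 / 412020
  = 0.01616 m^3/s = 16.16 L/s


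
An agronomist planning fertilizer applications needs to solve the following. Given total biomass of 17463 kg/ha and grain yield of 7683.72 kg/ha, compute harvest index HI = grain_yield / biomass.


HI = grain_yield / biomass
   = 7683.72 / 17463
   = 0.44


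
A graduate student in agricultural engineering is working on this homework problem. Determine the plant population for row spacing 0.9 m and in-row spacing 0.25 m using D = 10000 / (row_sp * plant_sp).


D = 10000 / (row_sp * plant_sp)
  = 10000 / (0.9 * 0.25)
  = 10000 / 0.2250
  = 44444.44 plants/ha


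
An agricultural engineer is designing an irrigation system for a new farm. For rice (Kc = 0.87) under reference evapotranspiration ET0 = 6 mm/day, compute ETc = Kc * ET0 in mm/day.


ETc = Kc * ET0
    = 0.87 * 6
    = 5.22 mm/day


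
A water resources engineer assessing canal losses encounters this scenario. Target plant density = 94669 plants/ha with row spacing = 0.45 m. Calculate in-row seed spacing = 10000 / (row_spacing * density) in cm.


spacing = 10000 / (row_sp * density)
        = 10000 / (0.45 * 94669)
        = 10000 / 42601.05
        = 0.23474 m = 23.47 cm


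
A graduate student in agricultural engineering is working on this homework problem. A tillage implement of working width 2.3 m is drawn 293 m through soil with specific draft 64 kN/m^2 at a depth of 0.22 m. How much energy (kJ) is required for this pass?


E = k * d * w * L
  = 64 * 0.22 * 2.3 * 293
  = 9488.51 kJ


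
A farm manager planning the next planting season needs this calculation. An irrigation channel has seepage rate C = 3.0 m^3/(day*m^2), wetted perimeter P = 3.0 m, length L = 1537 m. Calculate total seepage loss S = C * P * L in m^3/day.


S = C * P * L
  = 3.0 * 3.0 * 1537
  = 13833 m^3/day


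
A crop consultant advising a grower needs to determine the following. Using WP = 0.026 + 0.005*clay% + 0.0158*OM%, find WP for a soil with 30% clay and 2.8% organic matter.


WP = 0.026 + 0.005*30 + 0.0158*2.8
   = 0.026 + 0.1500 + 0.0442
   = 0.2202


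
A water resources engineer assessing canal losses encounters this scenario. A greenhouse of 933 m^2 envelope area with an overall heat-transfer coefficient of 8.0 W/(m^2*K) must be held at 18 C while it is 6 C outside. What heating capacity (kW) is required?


dT = 18 - (6) = 12 K
Q = U * A * dT
  = 8.0 * 933 * 12
  = 89568 W = 89.57 kW


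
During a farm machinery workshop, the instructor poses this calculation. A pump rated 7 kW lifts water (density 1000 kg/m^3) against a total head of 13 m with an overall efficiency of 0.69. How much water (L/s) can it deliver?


Q = (P * 1000 * eta) / (rho * g * H)
  = (7 * 1000 * 0.69) / (1000 * 9.81 * 13)
  = 4830 / 127530
  = 0.03787 m^3/s = 37.87 L/s


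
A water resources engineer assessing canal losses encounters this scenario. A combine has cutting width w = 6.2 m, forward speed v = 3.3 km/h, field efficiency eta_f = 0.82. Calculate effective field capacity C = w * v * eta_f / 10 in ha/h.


C = w * v * eta_f / 10
  = 6.2 * 3.3 * 0.82 / 10
  = 16.78 / 10
  = 1.68 ha/h


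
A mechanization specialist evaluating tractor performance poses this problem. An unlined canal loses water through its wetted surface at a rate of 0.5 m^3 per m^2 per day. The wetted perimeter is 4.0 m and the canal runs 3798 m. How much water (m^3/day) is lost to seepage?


S = C * P * L
  = 0.5 * 4.0 * 3798
  = 7596 m^3/day


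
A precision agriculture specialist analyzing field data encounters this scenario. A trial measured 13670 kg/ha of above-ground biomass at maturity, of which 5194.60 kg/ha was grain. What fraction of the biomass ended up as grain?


HI = grain_yield / biomass
   = 5194.60 / 13670
   = 0.38


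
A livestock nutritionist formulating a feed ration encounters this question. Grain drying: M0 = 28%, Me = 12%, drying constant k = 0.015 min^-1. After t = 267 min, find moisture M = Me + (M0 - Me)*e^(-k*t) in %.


M = Me + (M0 - Me) * e^(-k*t)
  = 12 + (28 - 12) * e^(-0.015*267)
  = 12 + 16 * e^(-4.005)
  = 12 + 16 * 0.01822
  = 12 + 0.2916
  = 12.29%


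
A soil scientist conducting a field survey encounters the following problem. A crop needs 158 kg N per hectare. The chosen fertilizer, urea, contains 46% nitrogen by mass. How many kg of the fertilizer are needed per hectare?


Rate = N_required / (N_content / 100)
     = 158 / (46 / 100)
     = 158 / 0.46
     = 343.48 kg/ha


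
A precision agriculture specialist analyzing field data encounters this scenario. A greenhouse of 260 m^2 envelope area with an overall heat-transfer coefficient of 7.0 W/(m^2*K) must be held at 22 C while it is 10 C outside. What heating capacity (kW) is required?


dT = 22 - (10) = 12 K
Q = U * A * dT
  = 7.0 * 260 * 12
  = 21840 W = 21.84 kW


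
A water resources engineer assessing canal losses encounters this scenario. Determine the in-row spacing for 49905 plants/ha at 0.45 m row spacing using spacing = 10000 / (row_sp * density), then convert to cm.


spacing = 10000 / (row_sp * density)
        = 10000 / (0.45 * 49905)
        = 10000 / 22457.25
        = 0.44529 m = 44.53 cm


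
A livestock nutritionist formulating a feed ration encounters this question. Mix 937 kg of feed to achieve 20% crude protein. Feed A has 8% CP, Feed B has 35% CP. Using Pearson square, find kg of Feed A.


parts_A = CP_b - target = 35 - 20 = 15
parts_B = target - CP_a = 20 - 8 = 12
total_parts = 15 + 12 = 27
Feed A = 937 * 15 / 27 = 520.56 kg
Feed B = 937 * 12 / 27 = 416.44 kg

520.56 kg


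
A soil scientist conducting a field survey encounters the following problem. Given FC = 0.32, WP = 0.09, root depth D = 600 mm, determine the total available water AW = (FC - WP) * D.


AW = (FC - WP) * D
   = (0.32 - 0.09) * 600
   = 0.23 * 600
   = 138 mm


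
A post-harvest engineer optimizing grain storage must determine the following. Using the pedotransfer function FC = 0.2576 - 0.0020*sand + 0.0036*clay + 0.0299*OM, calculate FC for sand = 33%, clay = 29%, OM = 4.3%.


FC = 0.2576 - 0.0020*33 + 0.0036*29 + 0.0299*4.3
   = 0.2576 - 0.0660 + 0.1044 + 0.1286
   = 0.4246


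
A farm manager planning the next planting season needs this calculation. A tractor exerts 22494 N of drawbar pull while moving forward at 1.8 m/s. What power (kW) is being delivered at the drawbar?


P = F * v / 1000
  = 22494 * 1.8 / 1000
  = 40489.20 / 1000
  = 40.49 kW


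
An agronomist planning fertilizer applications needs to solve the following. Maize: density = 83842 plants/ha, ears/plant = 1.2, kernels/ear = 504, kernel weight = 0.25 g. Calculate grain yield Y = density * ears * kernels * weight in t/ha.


Y = density * ears * kernels * kw
  = 83842 * 1.2 * 504 * 0.25 g/ha
  = 12676910.40 g/ha
  = 12676.91 kg/ha = 12.68 t/ha


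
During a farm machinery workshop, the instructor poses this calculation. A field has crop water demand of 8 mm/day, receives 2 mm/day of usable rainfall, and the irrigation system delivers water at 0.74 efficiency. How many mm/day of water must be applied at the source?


IWR = (ETc - Pe) / Ea
    = (8 - 2) / 0.74
    = 6 / 0.74
    = 8.11 mm/day


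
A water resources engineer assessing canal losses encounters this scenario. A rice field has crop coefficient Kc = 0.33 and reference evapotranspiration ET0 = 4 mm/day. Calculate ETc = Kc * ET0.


ETc = Kc * ET0
    = 0.33 * 4
    = 1.32 mm/day


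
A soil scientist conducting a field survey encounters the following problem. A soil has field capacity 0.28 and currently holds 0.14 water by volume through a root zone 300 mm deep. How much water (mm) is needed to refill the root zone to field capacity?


SMD = (FC - theta) * D
    = (0.28 - 0.14) * 300
    = 0.140 * 300
    = 42 mm


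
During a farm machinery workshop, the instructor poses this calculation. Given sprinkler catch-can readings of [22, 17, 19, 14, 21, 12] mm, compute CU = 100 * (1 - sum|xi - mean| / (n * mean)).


xbar = 105 / 6 = 17.500
sum|xi - xbar| = 19
CU = 100 * (1 - 19 / (6 * 17.500))
   = 100 * (1 - 0.1810)
   = 81.90%


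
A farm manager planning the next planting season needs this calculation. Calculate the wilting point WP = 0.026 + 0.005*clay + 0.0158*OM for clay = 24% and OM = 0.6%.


WP = 0.026 + 0.005*24 + 0.0158*0.6
   = 0.026 + 0.1200 + 0.0095
   = 0.1555


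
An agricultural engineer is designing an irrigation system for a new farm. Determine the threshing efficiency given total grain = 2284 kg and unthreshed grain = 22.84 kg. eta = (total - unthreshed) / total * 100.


eta = (total - unthreshed) / total * 100
    = (2284 - 22.84) / 2284 * 100
    = 2261.16 / 2284 * 100
    = 99%


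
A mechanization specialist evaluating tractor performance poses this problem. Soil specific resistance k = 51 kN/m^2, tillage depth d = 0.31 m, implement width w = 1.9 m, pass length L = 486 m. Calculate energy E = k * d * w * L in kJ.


E = k * d * w * L
  = 51 * 0.31 * 1.9 * 486
  = 14598.95 kJ


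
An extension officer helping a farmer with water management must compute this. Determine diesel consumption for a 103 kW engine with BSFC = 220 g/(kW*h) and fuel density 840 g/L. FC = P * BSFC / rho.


FC = P * BSFC / rho_fuel
   = 103 * 220 / 840
   = 22660 / 840
   = 26.98 L/h


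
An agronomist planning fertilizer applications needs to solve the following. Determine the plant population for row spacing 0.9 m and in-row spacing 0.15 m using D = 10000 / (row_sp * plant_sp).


D = 10000 / (row_sp * plant_sp)
  = 10000 / (0.9 * 0.15)
  = 10000 / 0.1350
  = 74074.07 plants/ha


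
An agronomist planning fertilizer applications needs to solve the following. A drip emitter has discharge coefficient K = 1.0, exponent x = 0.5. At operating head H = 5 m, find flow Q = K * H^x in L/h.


Q = K * H^x
  = 1.0 * 5^0.5
  = 1.0 * 2.2361
  = 2.24 L/h


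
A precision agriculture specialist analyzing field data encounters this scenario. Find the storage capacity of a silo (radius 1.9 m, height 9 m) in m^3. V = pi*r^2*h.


V = pi * r^2 * h
  = pi * 1.9^2 * 9
  = pi * 3.61 * 9
  = 102.07 m^3


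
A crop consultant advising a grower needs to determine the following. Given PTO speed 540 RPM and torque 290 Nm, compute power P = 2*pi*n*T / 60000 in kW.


P = 2*pi*n*T / 60000
  = 2*pi * 540 * 290 / 60000
  = 983946.82 / 60000
  = 16.40 kW


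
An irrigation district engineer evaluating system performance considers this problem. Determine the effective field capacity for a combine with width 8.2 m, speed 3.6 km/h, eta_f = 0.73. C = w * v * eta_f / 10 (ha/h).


C = w * v * eta_f / 10
  = 8.2 * 3.6 * 0.73 / 10
  = 21.55 / 10
  = 2.15 ha/h


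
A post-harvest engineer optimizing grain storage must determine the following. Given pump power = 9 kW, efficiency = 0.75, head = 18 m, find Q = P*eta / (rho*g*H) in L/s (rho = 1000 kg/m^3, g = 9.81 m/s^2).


Q = (P * 1000 * eta) / (rho * g * H)
  = (9 * 1000 * 0.75) / (1000 * 9.81 * 18)
  = 6750 / 176580
  = 0.03823 m^3/s = 38.23 L/s


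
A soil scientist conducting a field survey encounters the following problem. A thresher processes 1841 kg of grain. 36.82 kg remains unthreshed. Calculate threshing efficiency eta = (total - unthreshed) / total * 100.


eta = (total - unthreshed) / total * 100
    = (1841 - 36.82) / 1841 * 100
    = 1804.18 / 1841 * 100
    = 98%


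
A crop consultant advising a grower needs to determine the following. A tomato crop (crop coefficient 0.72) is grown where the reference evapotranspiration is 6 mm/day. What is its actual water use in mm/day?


ETc = Kc * ET0
    = 0.72 * 6
    = 4.32 mm/day


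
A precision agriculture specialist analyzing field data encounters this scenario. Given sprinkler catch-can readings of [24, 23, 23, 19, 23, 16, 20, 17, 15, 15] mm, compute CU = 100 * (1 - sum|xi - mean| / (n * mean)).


xbar = 195 / 10 = 19.500
sum|xi - xbar| = 31
CU = 100 * (1 - 31 / (10 * 19.500))
   = 100 * (1 - 0.1590)
   = 84.10%


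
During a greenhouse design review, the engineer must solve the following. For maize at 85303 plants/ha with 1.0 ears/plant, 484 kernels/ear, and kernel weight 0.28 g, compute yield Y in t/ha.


Y = density * ears * kernels * kw
  = 85303 * 1.0 * 484 * 0.28 g/ha
  = 11560262.56 g/ha
  = 11560.26 kg/ha = 11.56 t/ha


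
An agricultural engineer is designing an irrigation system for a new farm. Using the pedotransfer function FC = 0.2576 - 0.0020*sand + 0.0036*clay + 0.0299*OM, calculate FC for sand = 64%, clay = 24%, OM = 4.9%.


FC = 0.2576 - 0.0020*64 + 0.0036*24 + 0.0299*4.9
   = 0.2576 - 0.1280 + 0.0864 + 0.1465
   = 0.3625


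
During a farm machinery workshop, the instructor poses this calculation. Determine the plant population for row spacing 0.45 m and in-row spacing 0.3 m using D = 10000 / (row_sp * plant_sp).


D = 10000 / (row_sp * plant_sp)
  = 10000 / (0.45 * 0.3)
  = 10000 / 0.1350
  = 74074.07 plants/ha


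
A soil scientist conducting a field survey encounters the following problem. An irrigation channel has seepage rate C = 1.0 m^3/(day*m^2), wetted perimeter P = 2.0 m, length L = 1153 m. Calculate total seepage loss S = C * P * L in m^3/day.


S = C * P * L
  = 1.0 * 2.0 * 1153
  = 2306 m^3/day


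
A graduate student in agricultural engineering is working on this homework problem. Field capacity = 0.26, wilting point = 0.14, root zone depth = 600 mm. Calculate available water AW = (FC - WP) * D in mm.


AW = (FC - WP) * D
   = (0.26 - 0.14) * 600
   = 0.12 * 600
   = 72 mm


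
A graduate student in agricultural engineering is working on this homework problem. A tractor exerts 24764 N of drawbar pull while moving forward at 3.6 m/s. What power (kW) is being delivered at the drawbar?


P = F * v / 1000
  = 24764 * 3.6 / 1000
  = 89150.40 / 1000
  = 89.15 kW


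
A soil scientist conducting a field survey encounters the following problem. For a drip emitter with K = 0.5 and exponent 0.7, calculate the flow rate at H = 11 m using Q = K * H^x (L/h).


Q = K * H^x
  = 0.5 * 11^0.7
  = 0.5 * 5.3577
  = 2.68 L/h


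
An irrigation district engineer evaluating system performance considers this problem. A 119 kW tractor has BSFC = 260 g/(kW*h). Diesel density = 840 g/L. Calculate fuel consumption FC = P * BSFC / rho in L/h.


FC = P * BSFC / rho_fuel
   = 119 * 260 / 840
   = 30940 / 840
   = 36.83 L/h


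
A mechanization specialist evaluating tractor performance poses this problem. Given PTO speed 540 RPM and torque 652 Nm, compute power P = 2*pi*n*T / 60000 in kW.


P = 2*pi*n*T / 60000
  = 2*pi * 540 * 652 / 60000
  = 2212183.88 / 60000
  = 36.87 kW


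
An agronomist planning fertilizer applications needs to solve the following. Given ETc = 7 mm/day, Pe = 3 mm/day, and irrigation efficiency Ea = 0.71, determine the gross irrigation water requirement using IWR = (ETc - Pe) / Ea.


IWR = (ETc - Pe) / Ea
    = (7 - 3) / 0.71
    = 4 / 0.71
    = 5.63 mm/day


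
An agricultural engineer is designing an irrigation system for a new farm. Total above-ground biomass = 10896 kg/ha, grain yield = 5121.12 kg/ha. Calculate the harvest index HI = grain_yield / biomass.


HI = grain_yield / biomass
   = 5121.12 / 10896
   = 0.47


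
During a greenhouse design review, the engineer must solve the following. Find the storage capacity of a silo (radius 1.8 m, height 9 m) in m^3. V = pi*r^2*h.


V = pi * r^2 * h
  = pi * 1.8^2 * 9
  = pi * 3.24 * 9
  = 91.61 m^3


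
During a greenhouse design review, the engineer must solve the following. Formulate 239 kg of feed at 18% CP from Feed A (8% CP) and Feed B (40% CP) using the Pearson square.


parts_A = CP_b - target = 40 - 18 = 22
parts_B = target - CP_a = 18 - 8 = 10
total_parts = 22 + 10 = 32
Feed A = 239 * 22 / 32 = 164.31 kg
Feed B = 239 * 10 / 32 = 74.69 kg

164.31 kg


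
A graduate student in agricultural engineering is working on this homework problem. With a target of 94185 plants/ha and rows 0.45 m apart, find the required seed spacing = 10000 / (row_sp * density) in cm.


spacing = 10000 / (row_sp * density)
        = 10000 / (0.45 * 94185)
        = 10000 / 42383.25
        = 0.23594 m = 23.59 cm


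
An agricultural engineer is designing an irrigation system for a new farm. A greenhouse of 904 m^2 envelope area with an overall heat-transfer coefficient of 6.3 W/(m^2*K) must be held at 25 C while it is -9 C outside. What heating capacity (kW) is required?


dT = 25 - (-9) = 34 K
Q = U * A * dT
  = 6.3 * 904 * 34
  = 193636.80 W = 193.64 kW


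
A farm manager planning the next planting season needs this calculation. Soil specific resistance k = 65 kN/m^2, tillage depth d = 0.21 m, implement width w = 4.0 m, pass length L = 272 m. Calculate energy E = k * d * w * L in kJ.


E = k * d * w * L
  = 65 * 0.21 * 4.0 * 272
  = 14851.20 kJ


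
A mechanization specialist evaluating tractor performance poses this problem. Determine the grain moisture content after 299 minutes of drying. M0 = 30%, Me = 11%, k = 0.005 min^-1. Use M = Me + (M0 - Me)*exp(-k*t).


M = Me + (M0 - Me) * e^(-k*t)
  = 11 + (30 - 11) * e^(-0.005*299)
  = 11 + 19 * e^(-1.495)
  = 11 + 19 * 0.22425
  = 11 + 4.2607
  = 15.26%


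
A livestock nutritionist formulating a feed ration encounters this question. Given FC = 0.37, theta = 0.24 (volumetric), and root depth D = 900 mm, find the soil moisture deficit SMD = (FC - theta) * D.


SMD = (FC - theta) * D
    = (0.37 - 0.24) * 900
    = 0.130 * 900
    = 117 mm


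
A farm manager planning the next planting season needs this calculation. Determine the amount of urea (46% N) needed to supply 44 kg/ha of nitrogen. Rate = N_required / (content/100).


Rate = N_required / (N_content / 100)
     = 44 / (46 / 100)
     = 44 / 0.46
     = 95.65 kg/ha


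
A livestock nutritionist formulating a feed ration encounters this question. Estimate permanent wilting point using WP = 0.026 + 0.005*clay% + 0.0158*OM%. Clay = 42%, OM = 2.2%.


WP = 0.026 + 0.005*42 + 0.0158*2.2
   = 0.026 + 0.2100 + 0.0348
   = 0.2708


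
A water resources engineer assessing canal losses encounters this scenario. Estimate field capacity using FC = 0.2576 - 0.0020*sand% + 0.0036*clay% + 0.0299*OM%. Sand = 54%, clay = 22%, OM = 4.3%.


FC = 0.2576 - 0.0020*54 + 0.0036*22 + 0.0299*4.3
   = 0.2576 - 0.1080 + 0.0792 + 0.1286
   = 0.3574


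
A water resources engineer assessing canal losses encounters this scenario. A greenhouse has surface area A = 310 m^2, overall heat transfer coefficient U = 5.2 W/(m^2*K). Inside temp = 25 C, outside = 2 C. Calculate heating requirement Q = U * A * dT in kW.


dT = 25 - (2) = 23 K
Q = U * A * dT
  = 5.2 * 310 * 23
  = 37076 W = 37.08 kW


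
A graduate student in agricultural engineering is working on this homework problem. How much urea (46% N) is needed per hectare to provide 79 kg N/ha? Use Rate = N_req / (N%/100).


Rate = N_required / (N_content / 100)
     = 79 / (46 / 100)
     = 79 / 0.46
     = 171.74 kg/ha


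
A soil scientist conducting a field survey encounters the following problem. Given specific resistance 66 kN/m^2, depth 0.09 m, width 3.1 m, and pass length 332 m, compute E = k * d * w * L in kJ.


E = k * d * w * L
  = 66 * 0.09 * 3.1 * 332
  = 6113.45 kJ


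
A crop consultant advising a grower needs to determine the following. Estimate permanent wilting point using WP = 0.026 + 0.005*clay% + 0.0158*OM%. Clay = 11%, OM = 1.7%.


WP = 0.026 + 0.005*11 + 0.0158*1.7
   = 0.026 + 0.0550 + 0.0269
   = 0.1079


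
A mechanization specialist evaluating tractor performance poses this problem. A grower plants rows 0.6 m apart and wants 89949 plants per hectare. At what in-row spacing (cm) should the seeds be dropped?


spacing = 10000 / (row_sp * density)
        = 10000 / (0.6 * 89949)
        = 10000 / 53969.40
        = 0.18529 m = 18.53 cm


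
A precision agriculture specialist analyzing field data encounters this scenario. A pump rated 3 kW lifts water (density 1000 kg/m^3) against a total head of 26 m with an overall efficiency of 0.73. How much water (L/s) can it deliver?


Q = (P * 1000 * eta) / (rho * g * H)
  = (3 * 1000 * 0.73) / (1000 * 9.81 * 26)
  = 2190 / 255060
  = 0.00859 m^3/s = 8.59 L/s


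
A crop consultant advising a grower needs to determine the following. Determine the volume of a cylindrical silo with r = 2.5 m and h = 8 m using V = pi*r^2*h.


V = pi * r^2 * h
  = pi * 2.5^2 * 8
  = pi * 6.25 * 8
  = 157.08 m^3


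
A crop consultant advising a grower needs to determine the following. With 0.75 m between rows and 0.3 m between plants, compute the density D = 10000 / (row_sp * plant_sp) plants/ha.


D = 10000 / (row_sp * plant_sp)
  = 10000 / (0.75 * 0.3)
  = 10000 / 0.2250
  = 44444.44 plants/ha


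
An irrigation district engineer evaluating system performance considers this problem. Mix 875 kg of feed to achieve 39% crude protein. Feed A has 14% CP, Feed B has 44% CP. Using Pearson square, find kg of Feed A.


parts_A = CP_b - target = 44 - 39 = 5
parts_B = target - CP_a = 39 - 14 = 25
total_parts = 5 + 25 = 30
Feed A = 875 * 5 / 30 = 145.83 kg
Feed B = 875 * 25 / 30 = 729.17 kg

145.83 kg


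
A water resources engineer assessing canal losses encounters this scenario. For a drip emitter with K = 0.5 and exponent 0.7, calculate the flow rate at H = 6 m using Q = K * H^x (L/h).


Q = K * H^x
  = 0.5 * 6^0.7
  = 0.5 * 3.5051
  = 1.75 L/h
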